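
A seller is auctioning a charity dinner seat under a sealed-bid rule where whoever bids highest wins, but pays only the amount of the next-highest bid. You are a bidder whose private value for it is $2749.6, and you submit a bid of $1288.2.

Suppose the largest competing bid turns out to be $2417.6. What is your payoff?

Your bid $1288.2 is below the highest competing bid $2417.6, so you lose.
A losing bidder pays nothing and receives nothing: payoff = $0.

$0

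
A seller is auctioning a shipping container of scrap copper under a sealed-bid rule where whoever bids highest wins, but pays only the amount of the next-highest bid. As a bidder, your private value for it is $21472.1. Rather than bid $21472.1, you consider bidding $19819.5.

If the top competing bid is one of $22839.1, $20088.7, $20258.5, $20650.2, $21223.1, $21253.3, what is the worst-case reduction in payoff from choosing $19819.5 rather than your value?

$1383.4

$22839.1: same outcome either way → loss $0.
$20088.7: truthful gives $1383.4, deviation gives $0 → loss $1383.4.
$20258.5: truthful gives $1213.6, deviation gives $0 → loss $1213.6.
$20650.2: truthful gives $821.9, deviation gives $0 → loss $821.9.
$21223.1: truthful gives $249, deviation gives $0 → loss $249.
$21253.3: truthful gives $218.8, deviation gives $0 → loss $218.8.
Maximum loss: $1383.4.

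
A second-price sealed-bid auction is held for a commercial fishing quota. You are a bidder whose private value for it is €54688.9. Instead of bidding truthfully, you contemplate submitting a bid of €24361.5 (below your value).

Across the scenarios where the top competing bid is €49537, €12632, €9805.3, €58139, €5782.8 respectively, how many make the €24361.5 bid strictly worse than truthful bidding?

1

The deviation hurts exactly when the highest competing bid lies strictly between €24361.5 and €54688.9 — underbidding then forfeits a profitable win.
€49537: inside the interval → strictly worse (loss €5151.9).
€12632: below both → same outcome either way.
€9805.3: below both → same outcome either way.
€58139: above both → same outcome either way.
€5782.8: below both → same outcome either way.
Count: 1.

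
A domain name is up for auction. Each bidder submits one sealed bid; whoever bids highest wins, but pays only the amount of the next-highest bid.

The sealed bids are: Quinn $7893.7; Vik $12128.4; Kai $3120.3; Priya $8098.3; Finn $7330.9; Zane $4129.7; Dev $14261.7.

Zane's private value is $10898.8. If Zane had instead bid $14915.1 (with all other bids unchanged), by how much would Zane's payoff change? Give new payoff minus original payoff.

−$3362.9

The highest bid among the other bidders is $14261.7; Zane's bid doesn't change that.
Original bid $4129.7: Zane is not highest (top rival bid is $14261.7); payoff $0.
Alternative bid $14915.1: Zane is highest, pays the top rival bid $14261.7; payoff $10898.8 − $14261.7 = −$3362.9.
Change in payoff = −$3362.9 − ($0) = −$3362.9.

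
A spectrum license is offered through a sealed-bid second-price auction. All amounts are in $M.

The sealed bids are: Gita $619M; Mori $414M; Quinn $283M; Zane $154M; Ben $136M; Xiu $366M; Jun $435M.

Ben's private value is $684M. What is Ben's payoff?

$0M

Highest bid: Gita at $619M, so Gita wins.
Second-highest bid: Jun at $435M — that is the price the winner pays.
Ben did not win, so Ben pays nothing and receives nothing: payoff $0M.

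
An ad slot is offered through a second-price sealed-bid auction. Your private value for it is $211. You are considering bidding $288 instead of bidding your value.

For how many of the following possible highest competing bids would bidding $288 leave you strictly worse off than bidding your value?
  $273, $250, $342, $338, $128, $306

2

The deviation hurts exactly when the highest competing bid lies strictly between $211 and $288 — overbidding then wins at a price above your value.
$273: inside the interval → strictly worse (loss $62).
$250: inside the interval → strictly worse (loss $39).
$342: above both → same outcome either way.
$338: above both → same outcome either way.
$128: below both → same outcome either way.
$306: above both → same outcome either way.
Count: 2.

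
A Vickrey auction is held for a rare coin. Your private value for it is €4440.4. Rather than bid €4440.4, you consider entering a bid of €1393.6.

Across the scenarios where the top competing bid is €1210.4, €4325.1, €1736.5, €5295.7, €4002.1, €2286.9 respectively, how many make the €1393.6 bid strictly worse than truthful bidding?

4

The deviation hurts exactly when the highest competing bid lies strictly between €1393.6 and €4440.4 — underbidding then forfeits a profitable win.
€1210.4: below both → same outcome either way.
€4325.1: inside the interval → strictly worse (loss €115.3).
€1736.5: inside the interval → strictly worse (loss €2703.9).
€5295.7: above both → same outcome either way.
€4002.1: inside the interval → strictly worse (loss €438.3).
€2286.9: inside the interval → strictly worse (loss €2153.5).
Count: 4.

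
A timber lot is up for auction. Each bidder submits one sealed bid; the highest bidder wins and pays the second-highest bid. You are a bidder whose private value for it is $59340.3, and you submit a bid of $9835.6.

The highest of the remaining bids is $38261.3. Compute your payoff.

$0

Your bid $9835.6 is below the highest competing bid $38261.3, so you lose.
A losing bidder pays nothing and receives nothing: payoff = $0.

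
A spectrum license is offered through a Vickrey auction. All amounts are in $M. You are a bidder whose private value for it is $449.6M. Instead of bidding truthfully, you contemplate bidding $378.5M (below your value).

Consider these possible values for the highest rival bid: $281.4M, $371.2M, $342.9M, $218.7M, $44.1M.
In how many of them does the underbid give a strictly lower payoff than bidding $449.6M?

The deviation hurts exactly when the highest competing bid lies strictly between $378.5M and $449.6M — underbidding then forfeits a profitable win.
$281.4M: below both → same outcome either way.
$371.2M: below both → same outcome either way.
$342.9M: below both → same outcome either way.
$218.7M: below both → same outcome either way.
$44.1M: below both → same outcome either way.
Count: 0.

0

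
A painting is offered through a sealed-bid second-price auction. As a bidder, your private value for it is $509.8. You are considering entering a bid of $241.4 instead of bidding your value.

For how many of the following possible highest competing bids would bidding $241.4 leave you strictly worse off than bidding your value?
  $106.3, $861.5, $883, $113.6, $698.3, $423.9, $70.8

The deviation hurts exactly when the highest competing bid lies strictly between $241.4 and $509.8 — underbidding then forfeits a profitable win.
$106.3: below both → same outcome either way.
$861.5: above both → same outcome either way.
$883: above both → same outcome either way.
$113.6: below both → same outcome either way.
$698.3: above both → same outcome either way.
$423.9: inside the interval → strictly worse (loss $85.9).
$70.8: below both → same outcome either way.
Count: 1.

1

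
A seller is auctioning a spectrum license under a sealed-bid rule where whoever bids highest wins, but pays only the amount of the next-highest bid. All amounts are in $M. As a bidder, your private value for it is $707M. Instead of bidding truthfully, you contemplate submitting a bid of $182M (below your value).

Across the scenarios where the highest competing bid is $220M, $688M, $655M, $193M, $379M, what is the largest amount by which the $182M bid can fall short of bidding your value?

$220M: truthful gives $487M, deviation gives $0M → loss $487M.
$688M: truthful gives $19M, deviation gives $0M → loss $19M.
$655M: truthful gives $52M, deviation gives $0M → loss $52M.
$193M: truthful gives $514M, deviation gives $0M → loss $514M.
$379M: truthful gives $328M, deviation gives $0M → loss $328M.
Maximum loss: $514M.

$514M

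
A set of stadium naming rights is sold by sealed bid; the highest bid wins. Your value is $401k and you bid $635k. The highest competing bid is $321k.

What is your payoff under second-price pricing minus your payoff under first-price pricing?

$314k

You have the highest bid, so you win under either rule.
Second-price: pay $321k → payoff $80k.
First-price: pay your own bid $635k → payoff −$234k.
Difference = $80k − (−$234k) = $314k.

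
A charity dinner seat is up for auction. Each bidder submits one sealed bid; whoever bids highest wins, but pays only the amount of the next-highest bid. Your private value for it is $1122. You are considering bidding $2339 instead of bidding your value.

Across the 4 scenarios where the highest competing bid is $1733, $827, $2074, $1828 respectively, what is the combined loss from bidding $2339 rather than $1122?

$2269

The deviation costs you only when the competing bid falls strictly between $1122 and $2339; elsewhere both bids give the same outcome.
$1733: truthful payoff $0, deviation payoff −$611 → loss $611.
$827: outcomes coincide → loss $0.
$2074: truthful payoff $0, deviation payoff −$952 → loss $952.
$1828: truthful payoff $0, deviation payoff −$706 → loss $706.
Total loss = $611 + $952 + $706 = $2269.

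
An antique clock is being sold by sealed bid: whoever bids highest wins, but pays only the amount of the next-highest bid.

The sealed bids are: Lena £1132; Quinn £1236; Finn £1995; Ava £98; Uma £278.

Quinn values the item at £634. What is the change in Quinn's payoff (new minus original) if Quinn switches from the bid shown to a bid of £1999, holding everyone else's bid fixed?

The highest bid among the other bidders is £1995; Quinn's bid doesn't change that.
Original bid £1236: Quinn is not highest (top rival bid is £1995); payoff £0.
Alternative bid £1999: Quinn is highest, pays the top rival bid £1995; payoff £634 − £1995 = −£1361.
Change in payoff = −£1361 − (£0) = −£1361.

−£1361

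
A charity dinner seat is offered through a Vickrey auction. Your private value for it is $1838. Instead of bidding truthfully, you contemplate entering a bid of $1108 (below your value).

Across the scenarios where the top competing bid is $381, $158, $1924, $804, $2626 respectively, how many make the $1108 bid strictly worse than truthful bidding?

0

The deviation hurts exactly when the highest competing bid lies strictly between $1108 and $1838 — underbidding then forfeits a profitable win.
$381: below both → same outcome either way.
$158: below both → same outcome either way.
$1924: above both → same outcome either way.
$804: below both → same outcome either way.
$2626: above both → same outcome either way.
Count: 0.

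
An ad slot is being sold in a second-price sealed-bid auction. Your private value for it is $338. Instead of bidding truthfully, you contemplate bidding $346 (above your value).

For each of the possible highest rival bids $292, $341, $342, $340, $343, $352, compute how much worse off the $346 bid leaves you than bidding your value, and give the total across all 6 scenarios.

$14

The deviation costs you only when the competing bid falls strictly between $338 and $346; elsewhere both bids give the same outcome.
$292: outcomes coincide → loss $0.
$341: truthful payoff $0, deviation payoff −$3 → loss $3.
$342: truthful payoff $0, deviation payoff −$4 → loss $4.
$340: truthful payoff $0, deviation payoff −$2 → loss $2.
$343: truthful payoff $0, deviation payoff −$5 → loss $5.
$352: outcomes coincide → loss $0.
Total loss = $3 + $4 + $2 + $5 = $14.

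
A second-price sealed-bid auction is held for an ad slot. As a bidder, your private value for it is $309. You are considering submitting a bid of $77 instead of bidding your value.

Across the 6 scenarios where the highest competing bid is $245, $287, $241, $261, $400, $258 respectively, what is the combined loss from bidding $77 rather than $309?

$253

The deviation costs you only when the competing bid falls strictly between $77 and $309; elsewhere both bids give the same outcome.
$245: truthful payoff $64, deviation payoff $0 → loss $64.
$287: truthful payoff $22, deviation payoff $0 → loss $22.
$241: truthful payoff $68, deviation payoff $0 → loss $68.
$261: truthful payoff $48, deviation payoff $0 → loss $48.
$400: outcomes coincide → loss $0.
$258: truthful payoff $51, deviation payoff $0 → loss $51.
Total loss = $64 + $22 + $68 + $48 + $51 = $253.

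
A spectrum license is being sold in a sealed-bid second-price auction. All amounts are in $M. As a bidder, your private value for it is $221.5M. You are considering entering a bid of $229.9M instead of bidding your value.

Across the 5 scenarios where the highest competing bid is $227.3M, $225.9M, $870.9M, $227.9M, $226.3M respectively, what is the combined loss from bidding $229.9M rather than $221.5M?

$21.4M

The deviation costs you only when the competing bid falls strictly between $221.5M and $229.9M; elsewhere both bids give the same outcome.
$227.3M: truthful payoff $0M, deviation payoff −$5.8M → loss $5.8M.
$225.9M: truthful payoff $0M, deviation payoff −$4.4M → loss $4.4M.
$870.9M: outcomes coincide → loss $0M.
$227.9M: truthful payoff $0M, deviation payoff −$6.4M → loss $6.4M.
$226.3M: truthful payoff $0M, deviation payoff −$4.8M → loss $4.8M.
Total loss = $5.8M + $4.4M + $6.4M + $4.8M = $21.4M.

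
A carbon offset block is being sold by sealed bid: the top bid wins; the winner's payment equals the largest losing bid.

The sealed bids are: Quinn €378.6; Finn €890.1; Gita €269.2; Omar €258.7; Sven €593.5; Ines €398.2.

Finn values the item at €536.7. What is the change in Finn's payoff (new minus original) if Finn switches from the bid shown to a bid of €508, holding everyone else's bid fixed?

€56.8

The highest bid among the other bidders is €593.5; Finn's bid doesn't change that.
Original bid €890.1: Finn is highest, pays the top rival bid €593.5; payoff €536.7 − €593.5 = −€56.8.
Alternative bid €508: Finn is not highest (top rival bid is €593.5); payoff €0.
Change in payoff = €0 − (−€56.8) = €56.8.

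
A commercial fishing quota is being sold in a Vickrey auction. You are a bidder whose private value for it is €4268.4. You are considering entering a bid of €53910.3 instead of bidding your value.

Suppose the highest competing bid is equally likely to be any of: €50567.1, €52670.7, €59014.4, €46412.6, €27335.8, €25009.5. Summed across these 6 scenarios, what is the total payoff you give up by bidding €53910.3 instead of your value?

The deviation costs you only when the competing bid falls strictly between €4268.4 and €53910.3; elsewhere both bids give the same outcome.
€50567.1: truthful payoff €0, deviation payoff −€46298.7 → loss €46298.7.
€52670.7: truthful payoff €0, deviation payoff −€48402.3 → loss €48402.3.
€59014.4: outcomes coincide → loss €0.
€46412.6: truthful payoff €0, deviation payoff −€42144.2 → loss €42144.2.
€27335.8: truthful payoff €0, deviation payoff −€23067.4 → loss €23067.4.
€25009.5: truthful payoff €0, deviation payoff −€20741.1 → loss €20741.1.
Total loss = €46298.7 + €48402.3 + €42144.2 + €23067.4 + €20741.1 = €180653.7.
Truthful bidding weakly dominates here: raising your bid can only win items priced above your value, and lowering it can only forfeit items priced below.

€180653.7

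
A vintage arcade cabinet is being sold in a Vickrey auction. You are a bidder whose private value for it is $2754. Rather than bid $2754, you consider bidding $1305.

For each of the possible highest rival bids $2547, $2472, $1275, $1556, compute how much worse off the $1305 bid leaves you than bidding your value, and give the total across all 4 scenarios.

$1687

The deviation costs you only when the competing bid falls strictly between $1305 and $2754; elsewhere both bids give the same outcome.
$2547: truthful payoff $207, deviation payoff $0 → loss $207.
$2472: truthful payoff $282, deviation payoff $0 → loss $282.
$1275: outcomes coincide → loss $0.
$1556: truthful payoff $1198, deviation payoff $0 → loss $1198.
Total loss = $207 + $282 + $1198 = $1687.
In a second-price auction your bid sets only whether you win, not what you pay, so bidding your true value is weakly dominant.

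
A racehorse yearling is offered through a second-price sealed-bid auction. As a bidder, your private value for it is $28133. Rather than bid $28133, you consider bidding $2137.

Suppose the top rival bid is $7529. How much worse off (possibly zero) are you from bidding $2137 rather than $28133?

Bidding your value $28133: you win (since $28133 > $7529) and pay $7529. Payoff $20604.
Bidding $2137: you lose. Payoff $0.
The competing bid $7529 lies between your shaded bid and your value, so underbidding forfeits an item you could have won at a profitable price.
Loss from deviating = $20604 − ($0) = $20604.

$20604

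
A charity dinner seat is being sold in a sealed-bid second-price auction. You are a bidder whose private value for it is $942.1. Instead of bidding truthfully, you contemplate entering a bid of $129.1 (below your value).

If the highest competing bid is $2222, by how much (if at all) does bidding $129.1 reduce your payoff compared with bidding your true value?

Bidding your value $942.1: you lose (since $942.1 < $2222). Payoff $0.
Bidding $129.1: you lose. Payoff $0.
Difference = $0 − $0 = $0; both bids lead to the same outcome because the competing bid is above both your value and your alternative bid.

$0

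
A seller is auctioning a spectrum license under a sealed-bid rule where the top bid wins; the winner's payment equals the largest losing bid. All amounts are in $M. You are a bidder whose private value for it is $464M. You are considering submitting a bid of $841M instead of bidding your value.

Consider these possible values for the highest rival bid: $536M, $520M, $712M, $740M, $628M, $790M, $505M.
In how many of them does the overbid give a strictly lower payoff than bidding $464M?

7

The deviation hurts exactly when the highest competing bid lies strictly between $464M and $841M — overbidding then wins at a price above your value.
$536M: inside the interval → strictly worse (loss $72M).
$520M: inside the interval → strictly worse (loss $56M).
$712M: inside the interval → strictly worse (loss $248M).
$740M: inside the interval → strictly worse (loss $276M).
$628M: inside the interval → strictly worse (loss $164M).
$790M: inside the interval → strictly worse (loss $326M).
$505M: inside the interval → strictly worse (loss $41M).
Count: 7.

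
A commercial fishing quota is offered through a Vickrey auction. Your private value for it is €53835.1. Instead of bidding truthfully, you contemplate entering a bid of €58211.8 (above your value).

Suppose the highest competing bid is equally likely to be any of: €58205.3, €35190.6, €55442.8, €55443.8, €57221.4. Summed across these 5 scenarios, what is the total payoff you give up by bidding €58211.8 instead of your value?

The deviation costs you only when the competing bid falls strictly between €53835.1 and €58211.8; elsewhere both bids give the same outcome.
€58205.3: truthful payoff €0, deviation payoff −€4370.2 → loss €4370.2.
€35190.6: outcomes coincide → loss €0.
€55442.8: truthful payoff €0, deviation payoff −€1607.7 → loss €1607.7.
€55443.8: truthful payoff €0, deviation payoff −€1608.7 → loss €1608.7.
€57221.4: truthful payoff €0, deviation payoff −€3386.3 → loss €3386.3.
Total loss = €4370.2 + €1607.7 + €1608.7 + €3386.3 = €10972.9.
In a second-price auction your bid sets only whether you win, not what you pay, so bidding your true value is weakly dominant.

€10972.9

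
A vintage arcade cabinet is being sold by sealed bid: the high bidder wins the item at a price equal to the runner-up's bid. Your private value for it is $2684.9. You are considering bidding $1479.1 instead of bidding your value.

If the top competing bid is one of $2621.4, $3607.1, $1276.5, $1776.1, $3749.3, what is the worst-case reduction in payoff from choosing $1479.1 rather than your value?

$908.8

$2621.4: truthful gives $63.5, deviation gives $0 → loss $63.5.
$3607.1: same outcome either way → loss $0.
$1276.5: same outcome either way → loss $0.
$1776.1: truthful gives $908.8, deviation gives $0 → loss $908.8.
$3749.3: same outcome either way → loss $0.
Maximum loss: $908.8.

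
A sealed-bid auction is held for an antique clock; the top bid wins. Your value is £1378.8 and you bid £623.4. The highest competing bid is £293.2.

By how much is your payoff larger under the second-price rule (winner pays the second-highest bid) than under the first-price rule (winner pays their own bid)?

You have the highest bid, so you win under either rule.
Second-price: pay £293.2 → payoff £1085.6.
First-price: pay your own bid £623.4 → payoff £755.4.
Difference = £1085.6 − (£755.4) = £330.2.

£330.2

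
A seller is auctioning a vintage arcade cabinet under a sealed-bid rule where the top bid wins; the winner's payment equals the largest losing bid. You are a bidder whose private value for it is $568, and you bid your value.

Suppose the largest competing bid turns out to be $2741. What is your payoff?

$0

Your bid $568 is below the highest competing bid $2741, so you lose.
A losing bidder pays nothing and receives nothing: payoff = $0.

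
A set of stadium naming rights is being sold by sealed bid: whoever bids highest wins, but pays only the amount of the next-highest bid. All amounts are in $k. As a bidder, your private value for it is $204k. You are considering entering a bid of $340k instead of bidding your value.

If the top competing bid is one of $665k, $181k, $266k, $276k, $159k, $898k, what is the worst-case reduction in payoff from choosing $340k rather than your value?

$665k: same outcome either way → loss $0k.
$181k: same outcome either way → loss $0k.
$266k: truthful gives $0k, deviation gives −$62k → loss $62k.
$276k: truthful gives $0k, deviation gives −$72k → loss $72k.
$159k: same outcome either way → loss $0k.
$898k: same outcome either way → loss $0k.
Maximum loss: $72k.

$72k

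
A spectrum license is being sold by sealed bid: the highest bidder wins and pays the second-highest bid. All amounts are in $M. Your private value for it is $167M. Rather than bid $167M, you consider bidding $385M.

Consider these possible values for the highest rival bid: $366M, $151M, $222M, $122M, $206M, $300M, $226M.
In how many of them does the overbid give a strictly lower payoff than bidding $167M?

5

The deviation hurts exactly when the highest competing bid lies strictly between $167M and $385M — overbidding then wins at a price above your value.
$366M: inside the interval → strictly worse (loss $199M).
$151M: below both → same outcome either way.
$222M: inside the interval → strictly worse (loss $55M).
$122M: below both → same outcome either way.
$206M: inside the interval → strictly worse (loss $39M).
$300M: inside the interval → strictly worse (loss $133M).
$226M: inside the interval → strictly worse (loss $59M).
Count: 5.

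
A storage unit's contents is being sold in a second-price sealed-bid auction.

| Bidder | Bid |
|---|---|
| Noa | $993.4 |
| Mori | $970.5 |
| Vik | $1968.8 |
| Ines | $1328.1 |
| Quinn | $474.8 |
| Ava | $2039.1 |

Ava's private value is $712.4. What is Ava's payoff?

−$1256.4

Highest bid: Ava at $2039.1, so Ava wins.
Second-highest bid: Vik at $1968.8 — that is the price the winner pays.
Ava's payoff = value − price = $712.4 − $1968.8 = −$1256.4.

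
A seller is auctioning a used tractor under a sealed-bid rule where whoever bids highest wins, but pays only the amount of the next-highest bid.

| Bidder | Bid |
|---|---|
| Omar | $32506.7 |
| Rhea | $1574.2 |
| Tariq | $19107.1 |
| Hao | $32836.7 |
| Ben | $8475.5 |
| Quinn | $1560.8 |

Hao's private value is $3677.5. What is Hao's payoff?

−$28829.2

Highest bid: Hao at $32836.7, so Hao wins.
Second-highest bid: Omar at $32506.7 — that is the price the winner pays.
Hao's payoff = value − price = $3677.5 − $32506.7 = −$28829.2.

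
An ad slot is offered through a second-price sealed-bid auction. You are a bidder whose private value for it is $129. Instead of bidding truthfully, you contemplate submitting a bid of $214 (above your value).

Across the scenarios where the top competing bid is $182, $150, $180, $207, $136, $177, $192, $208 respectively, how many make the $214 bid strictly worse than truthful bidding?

8

The deviation hurts exactly when the highest competing bid lies strictly between $129 and $214 — overbidding then wins at a price above your value.
$182: inside the interval → strictly worse (loss $53).
$150: inside the interval → strictly worse (loss $21).
$180: inside the interval → strictly worse (loss $51).
$207: inside the interval → strictly worse (loss $78).
$136: inside the interval → strictly worse (loss $7).
$177: inside the interval → strictly worse (loss $48).
$192: inside the interval → strictly worse (loss $63).
$208: inside the interval → strictly worse (loss $79).
Count: 8.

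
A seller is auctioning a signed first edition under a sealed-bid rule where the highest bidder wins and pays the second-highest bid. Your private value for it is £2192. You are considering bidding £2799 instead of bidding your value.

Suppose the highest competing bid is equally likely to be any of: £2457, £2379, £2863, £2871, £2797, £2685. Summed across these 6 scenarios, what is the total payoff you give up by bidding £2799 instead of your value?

The deviation costs you only when the competing bid falls strictly between £2192 and £2799; elsewhere both bids give the same outcome.
£2457: truthful payoff £0, deviation payoff −£265 → loss £265.
£2379: truthful payoff £0, deviation payoff −£187 → loss £187.
£2863: outcomes coincide → loss £0.
£2871: outcomes coincide → loss £0.
£2797: truthful payoff £0, deviation payoff −£605 → loss £605.
£2685: truthful payoff £0, deviation payoff −£493 → loss £493.
Total loss = £265 + £187 + £605 + £493 = £1550.

£1550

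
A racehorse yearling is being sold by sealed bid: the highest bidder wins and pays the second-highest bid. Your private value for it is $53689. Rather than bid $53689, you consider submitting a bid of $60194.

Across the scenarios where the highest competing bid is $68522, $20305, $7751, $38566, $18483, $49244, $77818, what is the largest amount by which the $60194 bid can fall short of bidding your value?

$68522: same outcome either way → loss $0.
$20305: same outcome either way → loss $0.
$7751: same outcome either way → loss $0.
$38566: same outcome either way → loss $0.
$18483: same outcome either way → loss $0.
$49244: same outcome either way → loss $0.
$77818: same outcome either way → loss $0.
Maximum loss: $0.

$0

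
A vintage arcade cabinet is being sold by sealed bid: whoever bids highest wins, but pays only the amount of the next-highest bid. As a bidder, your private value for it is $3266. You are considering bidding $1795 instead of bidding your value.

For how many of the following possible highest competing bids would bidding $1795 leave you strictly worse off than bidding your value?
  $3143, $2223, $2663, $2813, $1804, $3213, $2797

7

The deviation hurts exactly when the highest competing bid lies strictly between $1795 and $3266 — underbidding then forfeits a profitable win.
$3143: inside the interval → strictly worse (loss $123).
$2223: inside the interval → strictly worse (loss $1043).
$2663: inside the interval → strictly worse (loss $603).
$2813: inside the interval → strictly worse (loss $453).
$1804: inside the interval → strictly worse (loss $1462).
$3213: inside the interval → strictly worse (loss $53).
$2797: inside the interval → strictly worse (loss $469).
Count: 7.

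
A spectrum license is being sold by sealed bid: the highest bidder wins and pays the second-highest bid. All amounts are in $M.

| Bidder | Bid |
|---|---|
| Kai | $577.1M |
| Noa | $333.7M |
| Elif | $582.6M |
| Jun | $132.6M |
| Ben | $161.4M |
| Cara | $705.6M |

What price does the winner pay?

$582.6M

Highest bid: Cara at $705.6M, so Cara wins.
Second-highest bid: Elif at $582.6M — that is the price the winner pays.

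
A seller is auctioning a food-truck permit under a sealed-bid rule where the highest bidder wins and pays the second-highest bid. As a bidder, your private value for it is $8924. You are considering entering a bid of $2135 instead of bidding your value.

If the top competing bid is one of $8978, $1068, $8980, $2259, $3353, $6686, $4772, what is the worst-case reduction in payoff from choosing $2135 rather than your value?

$6665

$8978: same outcome either way → loss $0.
$1068: same outcome either way → loss $0.
$8980: same outcome either way → loss $0.
$2259: truthful gives $6665, deviation gives $0 → loss $6665.
$3353: truthful gives $5571, deviation gives $0 → loss $5571.
$6686: truthful gives $2238, deviation gives $0 → loss $2238.
$4772: truthful gives $4152, deviation gives $0 → loss $4152.
Maximum loss: $6665.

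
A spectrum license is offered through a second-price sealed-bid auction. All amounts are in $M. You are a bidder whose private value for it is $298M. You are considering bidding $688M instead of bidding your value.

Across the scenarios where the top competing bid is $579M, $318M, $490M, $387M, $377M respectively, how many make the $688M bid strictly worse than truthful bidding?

5

The deviation hurts exactly when the highest competing bid lies strictly between $298M and $688M — overbidding then wins at a price above your value.
$579M: inside the interval → strictly worse (loss $281M).
$318M: inside the interval → strictly worse (loss $20M).
$490M: inside the interval → strictly worse (loss $192M).
$387M: inside the interval → strictly worse (loss $89M).
$377M: inside the interval → strictly worse (loss $79M).
Count: 5.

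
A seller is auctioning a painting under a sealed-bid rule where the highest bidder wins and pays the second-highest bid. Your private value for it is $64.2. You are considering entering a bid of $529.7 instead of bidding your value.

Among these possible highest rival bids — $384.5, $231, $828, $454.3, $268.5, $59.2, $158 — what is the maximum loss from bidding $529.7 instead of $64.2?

$384.5: truthful gives $0, deviation gives −$320.3 → loss $320.3.
$231: truthful gives $0, deviation gives −$166.8 → loss $166.8.
$828: same outcome either way → loss $0.
$454.3: truthful gives $0, deviation gives −$390.1 → loss $390.1.
$268.5: truthful gives $0, deviation gives −$204.3 → loss $204.3.
$59.2: same outcome either way → loss $0.
$158: truthful gives $0, deviation gives −$93.8 → loss $93.8.
Maximum loss: $390.1.

$390.1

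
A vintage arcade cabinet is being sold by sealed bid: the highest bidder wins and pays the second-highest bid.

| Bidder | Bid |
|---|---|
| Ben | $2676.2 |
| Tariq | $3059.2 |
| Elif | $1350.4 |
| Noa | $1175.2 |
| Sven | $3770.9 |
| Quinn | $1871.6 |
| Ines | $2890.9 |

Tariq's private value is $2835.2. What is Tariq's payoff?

Highest bid: Sven at $3770.9, so Sven wins.
Second-highest bid: Tariq at $3059.2 — that is the price the winner pays.
Tariq did not win, so Tariq pays nothing and receives nothing: payoff $0.

$0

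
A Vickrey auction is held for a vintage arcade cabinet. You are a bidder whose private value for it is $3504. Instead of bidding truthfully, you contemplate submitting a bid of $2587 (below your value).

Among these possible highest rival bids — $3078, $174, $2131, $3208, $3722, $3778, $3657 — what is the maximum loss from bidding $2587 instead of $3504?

$426

$3078: truthful gives $426, deviation gives $0 → loss $426.
$174: same outcome either way → loss $0.
$2131: same outcome either way → loss $0.
$3208: truthful gives $296, deviation gives $0 → loss $296.
$3722: same outcome either way → loss $0.
$3778: same outcome either way → loss $0.
$3657: same outcome either way → loss $0.
Maximum loss: $426.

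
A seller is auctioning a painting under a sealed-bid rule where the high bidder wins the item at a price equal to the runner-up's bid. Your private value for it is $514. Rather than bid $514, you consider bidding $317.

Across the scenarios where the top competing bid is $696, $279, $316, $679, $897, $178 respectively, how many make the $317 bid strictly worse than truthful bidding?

The deviation hurts exactly when the highest competing bid lies strictly between $317 and $514 — underbidding then forfeits a profitable win.
$696: above both → same outcome either way.
$279: below both → same outcome either way.
$316: below both → same outcome either way.
$679: above both → same outcome either way.
$897: above both → same outcome either way.
$178: below both → same outcome either way.
Count: 0.

0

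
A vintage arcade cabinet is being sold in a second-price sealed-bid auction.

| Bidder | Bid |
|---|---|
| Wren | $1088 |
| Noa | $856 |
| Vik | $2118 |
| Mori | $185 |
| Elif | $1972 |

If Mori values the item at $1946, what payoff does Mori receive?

$0

Highest bid: Vik at $2118, so Vik wins.
Second-highest bid: Elif at $1972 — that is the price the winner pays.
Mori did not win, so Mori pays nothing and receives nothing: payoff $0.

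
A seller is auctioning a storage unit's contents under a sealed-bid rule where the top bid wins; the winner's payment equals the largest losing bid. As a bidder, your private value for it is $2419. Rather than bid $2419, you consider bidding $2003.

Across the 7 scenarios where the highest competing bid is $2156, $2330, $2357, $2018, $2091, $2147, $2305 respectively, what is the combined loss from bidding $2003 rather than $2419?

$1529

The deviation costs you only when the competing bid falls strictly between $2003 and $2419; elsewhere both bids give the same outcome.
$2156: truthful payoff $263, deviation payoff $0 → loss $263.
$2330: truthful payoff $89, deviation payoff $0 → loss $89.
$2357: truthful payoff $62, deviation payoff $0 → loss $62.
$2018: truthful payoff $401, deviation payoff $0 → loss $401.
$2091: truthful payoff $328, deviation payoff $0 → loss $328.
$2147: truthful payoff $272, deviation payoff $0 → loss $272.
$2305: truthful payoff $114, deviation payoff $0 → loss $114.
Total loss = $263 + $89 + $62 + $401 + $328 + $272 + $114 = $1529.
Because the price is fixed by the runner-up's bid, deviating from your value can only change a good outcome into a bad one — never the reverse.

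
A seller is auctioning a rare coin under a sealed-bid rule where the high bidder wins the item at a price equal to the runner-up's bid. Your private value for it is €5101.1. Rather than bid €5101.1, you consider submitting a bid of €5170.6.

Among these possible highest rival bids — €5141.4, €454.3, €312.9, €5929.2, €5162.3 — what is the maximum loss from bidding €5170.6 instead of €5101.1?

€5141.4: truthful gives €0, deviation gives −€40.3 → loss €40.3.
€454.3: same outcome either way → loss €0.
€312.9: same outcome either way → loss €0.
€5929.2: same outcome either way → loss €0.
€5162.3: truthful gives €0, deviation gives −€61.2 → loss €61.2.
Maximum loss: €61.2.

€61.2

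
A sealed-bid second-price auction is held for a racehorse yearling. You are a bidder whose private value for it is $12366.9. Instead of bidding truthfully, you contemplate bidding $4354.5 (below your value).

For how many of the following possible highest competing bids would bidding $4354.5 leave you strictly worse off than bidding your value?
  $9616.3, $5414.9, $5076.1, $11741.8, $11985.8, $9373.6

The deviation hurts exactly when the highest competing bid lies strictly between $4354.5 and $12366.9 — underbidding then forfeits a profitable win.
$9616.3: inside the interval → strictly worse (loss $2750.6).
$5414.9: inside the interval → strictly worse (loss $6952).
$5076.1: inside the interval → strictly worse (loss $7290.8).
$11741.8: inside the interval → strictly worse (loss $625.1).
$11985.8: inside the interval → strictly worse (loss $381.1).
$9373.6: inside the interval → strictly worse (loss $2993.3).
Count: 6.

6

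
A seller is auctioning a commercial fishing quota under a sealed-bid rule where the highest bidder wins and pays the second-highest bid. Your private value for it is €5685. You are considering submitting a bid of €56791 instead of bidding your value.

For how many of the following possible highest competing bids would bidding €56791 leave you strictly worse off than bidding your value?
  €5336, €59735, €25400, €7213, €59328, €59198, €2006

The deviation hurts exactly when the highest competing bid lies strictly between €5685 and €56791 — overbidding then wins at a price above your value.
€5336: below both → same outcome either way.
€59735: above both → same outcome either way.
€25400: inside the interval → strictly worse (loss €19715).
€7213: inside the interval → strictly worse (loss €1528).
€59328: above both → same outcome either way.
€59198: above both → same outcome either way.
€2006: below both → same outcome either way.
Count: 2.

2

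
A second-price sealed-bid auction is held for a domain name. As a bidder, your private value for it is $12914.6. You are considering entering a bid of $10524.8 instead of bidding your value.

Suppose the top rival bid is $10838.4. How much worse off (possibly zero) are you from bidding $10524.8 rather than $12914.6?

$2076.2

Bidding your value $12914.6: you win (since $12914.6 > $10838.4) and pay $10838.4. Payoff $2076.2.
Bidding $10524.8: you lose. Payoff $0.
The competing bid $10838.4 lies between your shaded bid and your value, so underbidding forfeits an item you could have won at a profitable price.
Loss from deviating = $2076.2 − ($0) = $2076.2.
Truthful bidding weakly dominates here: raising your bid can only win items priced above your value, and lowering it can only forfeit items priced below.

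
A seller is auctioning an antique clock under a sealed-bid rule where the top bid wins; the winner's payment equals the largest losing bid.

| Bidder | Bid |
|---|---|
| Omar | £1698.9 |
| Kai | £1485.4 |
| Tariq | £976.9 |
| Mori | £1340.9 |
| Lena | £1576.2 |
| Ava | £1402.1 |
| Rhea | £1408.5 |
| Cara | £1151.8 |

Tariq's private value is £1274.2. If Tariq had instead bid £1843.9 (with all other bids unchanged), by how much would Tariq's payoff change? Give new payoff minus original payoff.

−£424.7

The highest bid among the other bidders is £1698.9; Tariq's bid doesn't change that.
Original bid £976.9: Tariq is not highest (top rival bid is £1698.9); payoff £0.
Alternative bid £1843.9: Tariq is highest, pays the top rival bid £1698.9; payoff £1274.2 − £1698.9 = −£424.7.
Change in payoff = −£424.7 − (£0) = −£424.7.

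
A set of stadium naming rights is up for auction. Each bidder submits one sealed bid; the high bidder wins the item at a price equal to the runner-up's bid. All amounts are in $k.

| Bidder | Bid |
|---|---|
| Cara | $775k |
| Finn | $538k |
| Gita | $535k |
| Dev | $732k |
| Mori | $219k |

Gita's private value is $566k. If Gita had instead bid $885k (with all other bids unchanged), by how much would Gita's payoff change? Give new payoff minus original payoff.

−$209k

The highest bid among the other bidders is $775k; Gita's bid doesn't change that.
Original bid $535k: Gita is not highest (top rival bid is $775k); payoff $0k.
Alternative bid $885k: Gita is highest, pays the top rival bid $775k; payoff $566k − $775k = −$209k.
Change in payoff = −$209k − ($0k) = −$209k.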